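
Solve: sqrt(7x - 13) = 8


Square both sides: 7x - 13 = 8^2 = 64
7x = 64 + 13 = 77
x = 11
Check: sqrt(7*11 - 13) = sqrt(64) = 8 ✓

x = 11


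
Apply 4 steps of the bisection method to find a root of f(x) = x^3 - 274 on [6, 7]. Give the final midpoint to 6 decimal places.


f(x) = x^3 - 274
f(6) = -58 < 0
f(7) = 69 > 0

Step 1: midpoint = (6.000000 + 7.000000)/2 = 6.500000
  f(6.500000) = 0.625000
  f(mid) > 0, so root is in [6.000000, 6.500000]

Step 2: midpoint = (6.000000 + 6.500000)/2 = 6.250000
  f(6.250000) = -29.859375
  f(mid) < 0, so root is in [6.250000, 6.500000]

Step 3: midpoint = (6.250000 + 6.500000)/2 = 6.375000
  f(6.375000) = -14.916016
  f(mid) < 0, so root is in [6.375000, 6.500000]

Step 4: midpoint = (6.375000 + 6.500000)/2 = 6.437500
  f(6.437500) = -7.220947
  f(mid) < 0, so root is in [6.437500, 6.500000]

midpoint = 6.437500


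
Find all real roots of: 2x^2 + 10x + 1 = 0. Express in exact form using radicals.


Using the quadratic formula: x = (-b ± sqrt(b^2 - 4ac)) / (2a)
Here a = 2, b = 10, c = 1
Discriminant = b^2 - 4ac = 10^2 - 4(2)(1) = 100 - 8 = 92
Since discriminant = 92 > 0, there are two real roots.
x = (-10 ± 2*sqrt(23)) / 4
Simplifying: x = (-5 ± sqrt(23)) / 2
Numerically: x ≈ -0.1021 or x ≈ -4.8979

x = (-5 + sqrt(23)) / 2 or x = (-5 - sqrt(23)) / 2


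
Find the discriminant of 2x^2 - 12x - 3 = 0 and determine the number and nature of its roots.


For ax^2 + bx + c = 0, discriminant D = b^2 - 4ac
Here a = 2, b = -12, c = -3
D = (-12)^2 - 4(2)(-3) = 144 + 24 = 168

D = 168 > 0 but not a perfect square
The equation has 2 distinct real irrational roots.

Discriminant = 168, 2 distinct real irrational roots


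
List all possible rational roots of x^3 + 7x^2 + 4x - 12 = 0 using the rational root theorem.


Rational root theorem: possible roots are ±p/q where:
  p divides the constant term (-12): p ∈ {1, 2, 3, 4, 6, 12}
  q divides the leading coefficient (1): q ∈ {1}

All possible rational roots: -12, -6, -4, -3, -2, -1, 1, 2, 3, 4, 6, 12

-12, -6, -4, -3, -2, -1, 1, 2, 3, 4, 6, 12


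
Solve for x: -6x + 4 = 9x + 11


Starting with: -6x + 4 = 9x + 11
Move all x terms to left: (-6 - 9)x = 11 - 4
Simplify: -15x = 7
Divide both sides by -15: x = -7/15

x = -7/15


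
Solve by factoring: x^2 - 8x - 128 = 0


We need two numbers that multiply to -128 and add to -8.
Those numbers are -16 and 8 (since (-16) * 8 = -128 and (-16) + 8 = -8).
So x^2 - 8x - 128 = (x - 16)(x + 8) = 0
Setting each factor to zero: x = 16 or x = -8

x = -8, x = 16


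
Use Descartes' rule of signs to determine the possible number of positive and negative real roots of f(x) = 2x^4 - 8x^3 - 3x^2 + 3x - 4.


Descartes' rule of signs:

For positive roots, count sign changes in f(x) = 2x^4 - 8x^3 - 3x^2 + 3x - 4:
Signs of coefficients: +, -, -, +, -
Number of sign changes: 3
Possible positive real roots: 3, 1

For negative roots, examine f(-x) = 2x^4 + 8x^3 - 3x^2 - 3x - 4:
Signs of coefficients: +, +, -, -, -
Number of sign changes: 1
Possible negative real roots: 1

Positive roots: 3 or 1; Negative roots: 1


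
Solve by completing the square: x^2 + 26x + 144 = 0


Start: x^2 + 26x + 144 = 0
Move constant: x^2 + 26x = -144
Half of 26 is 13, squared is 169
Add 169 to both sides: x^2 + 26x + 169 = 25
(x + 13)^2 = 25
x + 13 = ±5
x = -13 + 5 = -8 or x = -13 - 5 = -18

x = -18, x = -8


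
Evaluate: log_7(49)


We need the exponent such that 7^? = 49
7^2 = 49
Therefore log_7(49) = 2

2


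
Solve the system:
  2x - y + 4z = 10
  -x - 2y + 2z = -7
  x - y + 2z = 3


Using Cramer's rule. Expand each determinant along the first row.
D  = 2*[(-2)*2 - 2*(-1)] - (-1)*[(-1)*2 - 2*1] + 4*[(-1)*(-1) - (-2)*1]
  = 2*(-2) - (-1)*(-4) + 4*(3) = 4
Dx = 10*[(-2)*2 - 2*(-1)] - (-1)*[(-7)*2 - 2*3] + 4*[(-7)*(-1) - (-2)*3]
  = 10*(-2) - (-1)*(-20) + 4*(13) = 12
Dy = 2*[(-7)*2 - 2*3] - 10*[(-1)*2 - 2*1] + 4*[(-1)*3 - (-7)*1]
  = 2*(-20) - 10*(-4) + 4*(4) = 16
Dz = 2*[(-2)*3 - (-7)*(-1)] - (-1)*[(-1)*3 - (-7)*1] + 10*[(-1)*(-1) - (-2)*1]
  = 2*(-13) - (-1)*(4) + 10*(3) = 8
x = Dx/D = 12/4 = 3, y = Dy/D = 16/4 = 4, z = Dz/D = 8/4 = 2
Check eq1: (2)(3) + (-1)(4) + (4)(2) = 10 = 10 ✓
Check eq2: (-1)(3) + (-2)(4) + (2)(2) = -7 = -7 ✓
Check eq3: (1)(3) + (-1)(4) + (2)(2) = 3 = 3 ✓

x = 3, y = 4, z = 2


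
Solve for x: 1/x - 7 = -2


Subtract -7 from both sides: 1/x = 5
Multiply both sides by x: 1 = 5 * x
Divide by 5: x = 1/5

x = 1/5


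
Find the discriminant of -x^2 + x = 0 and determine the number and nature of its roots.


For ax^2 + bx + c = 0, discriminant D = b^2 - 4ac
Here a = -1, b = 1, c = 0
D = (1)^2 - 4(-1)(0) = 1 - 0 = 1

D = 1 > 0 and is a perfect square (sqrt = 1)
The equation has 2 distinct real rational roots.

Discriminant = 1, 2 distinct real rational roots


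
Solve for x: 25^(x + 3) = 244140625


Express both sides with the same base.
244140625 = 25^6
Since the bases match, equate exponents: x + 3 = 6
So x = 6 - (3) = 3

x = 3


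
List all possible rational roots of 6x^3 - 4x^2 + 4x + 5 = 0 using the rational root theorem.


Rational root theorem: possible roots are ±p/q where:
  p divides the constant term (5): p ∈ {1, 5}
  q divides the leading coefficient (6): q ∈ {1, 2, 3, 6}

All possible rational roots: -5, -5/2, -5/3, -1, -5/6, -1/2, -1/3, -1/6, 1/6, 1/3, 1/2, 5/6, 1, 5/3, 5/2, 5

-5, -5/2, -5/3, -1, -5/6, -1/2, -1/3, -1/6, 1/6, 1/3, 1/2, 5/6, 1, 5/3, 5/2, 5


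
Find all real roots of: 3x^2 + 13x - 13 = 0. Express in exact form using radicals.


Using the quadratic formula: x = (-b ± sqrt(b^2 - 4ac)) / (2a)
Here a = 3, b = 13, c = -13
Discriminant = b^2 - 4ac = 13^2 - 4(3)(-13) = 169 + 156 = 325
Since discriminant = 325 > 0, there are two real roots.
x = (-13 ± 5*sqrt(13)) / 6
Numerically: x ≈ 0.8380 or x ≈ -5.1713

x = (-13 + 5*sqrt(13)) / 6 or x = (-13 - 5*sqrt(13)) / 6


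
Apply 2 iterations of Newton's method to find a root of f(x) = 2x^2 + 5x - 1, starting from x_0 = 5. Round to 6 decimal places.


Newton's method: x_(n+1) = x_n - f(x_n)/f'(x_n)
f(x) = 2x^2 + 5x - 1
f'(x) = 4x + 5

Iteration 1:
  f(5.000000) = 74.000000
  f'(5.000000) = 25.000000
  x_1 = 5.000000 - (74.000000)/(25.000000) = 2.040000

Iteration 2:
  f(2.040000) = 17.523200
  f'(2.040000) = 13.160000
  x_2 = 2.040000 - (17.523200)/(13.160000) = 0.708450

x_2 = 0.708450


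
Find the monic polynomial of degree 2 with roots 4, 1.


A monic polynomial with roots 4, 1 is:
p(x) = (x - 4)(x - 1)
After multiplying by (x - 4): x - 4
After multiplying by (x - 1): x^2 - 5x + 4

x^2 - 5x + 4


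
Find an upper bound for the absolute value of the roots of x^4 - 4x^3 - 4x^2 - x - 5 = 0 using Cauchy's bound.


Cauchy's bound: all roots r satisfy |r| <= 1 + max(|a_i/a_n|) for i = 0,...,n-1
where a_n is the leading coefficient.

Coefficients: [1, -4, -4, -1, -5]
Leading coefficient a_n = 1
Ratios |a_i/a_n|: 4, 4, 1, 5
Maximum ratio: 5
Cauchy's bound: |r| <= 1 + 5 = 6

Upper bound = 6


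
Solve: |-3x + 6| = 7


An absolute value equation |expr| = 7 gives two cases:
Case 1: -3x + 6 = 7
  -3x = 1, so x = -1/3
Case 2: -3x + 6 = -7
  -3x = -13, so x = 13/3

x = -1/3, x = 13/3


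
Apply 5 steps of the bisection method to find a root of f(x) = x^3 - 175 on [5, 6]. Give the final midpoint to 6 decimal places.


f(x) = x^3 - 175
f(5) = -50 < 0
f(6) = 41 > 0

Step 1: midpoint = (5.000000 + 6.000000)/2 = 5.500000
  f(5.500000) = -8.625000
  f(mid) < 0, so root is in [5.500000, 6.000000]

Step 2: midpoint = (5.500000 + 6.000000)/2 = 5.750000
  f(5.750000) = 15.109375
  f(mid) > 0, so root is in [5.500000, 5.750000]

Step 3: midpoint = (5.500000 + 5.750000)/2 = 5.625000
  f(5.625000) = 2.978516
  f(mid) > 0, so root is in [5.500000, 5.625000]

Step 4: midpoint = (5.500000 + 5.625000)/2 = 5.562500
  f(5.562500) = -2.888428
  f(mid) < 0, so root is in [5.562500, 5.625000]

Step 5: midpoint = (5.562500 + 5.625000)/2 = 5.593750
  f(5.593750) = 0.028656
  f(mid) > 0, so root is in [5.562500, 5.593750]

midpoint = 5.593750


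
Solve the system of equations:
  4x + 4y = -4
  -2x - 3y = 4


Using Cramer's rule:
Determinant D = (4)(-3) - (-2)(4) = -12 + 8 = -4
Dx = (-4)(-3) - (4)(4) = 12 - 16 = -4
Dy = (4)(4) - (-2)(-4) = 16 - 8 = 8
x = Dx/D = -4/-4 = 1
y = Dy/D = 8/-4 = -2

x = 1, y = -2


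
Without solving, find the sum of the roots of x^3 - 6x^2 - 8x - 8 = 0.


By Vieta's formulas for x^3 + bx^2 + cx + d = 0:
  r1 + r2 + r3 = -b/a = 6
  r1*r2 + r1*r3 + r2*r3 = c/a = -8
  r1*r2*r3 = -d/a = 8


Sum = 6


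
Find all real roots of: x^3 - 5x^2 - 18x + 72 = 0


Let p(x) = x^3 - 5x^2 - 18x + 72. By the rational root theorem (leading coefficient 1), any rational root is an integer divisor of 72: try ±1, ±2, ... in turn.
Test x = 1: value = 50 ≠ 0.
Test x = -1: value = 84 ≠ 0.
Test x = 2: value = 24 ≠ 0.
Test x = -2: value = 80 ≠ 0.
Test x = 3: value = 0 ✓, so (x - 3) is a factor.
Synthetic division by (x - 3): bring down 1; 1(3) - 5 = -2; (-2)(3) - 18 = -24; (-24)(3) + 72 = 0 → quotient x^2 - 2x - 24, remainder 0.
Solve the quadratic x^2 - 2x - 24 = 0: discriminant = (-2)^2 - 4(1)(-24) = 4 + 96 = 100.
sqrt(100) = 10, so x = (2 ± 10)/2: x = 6 or x = -4.

x = -4, x = 3, x = 6


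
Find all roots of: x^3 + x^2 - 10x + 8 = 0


Let p(x) = x^3 + x^2 - 10x + 8. By the rational root theorem (leading coefficient 1), any rational root is an integer divisor of 8: try ±1, ±2, ... in turn.
Test x = 1: value = 0 ✓, so (x - 1) is a factor.
Synthetic division by (x - 1): bring down 1; 1(1) + 1 = 2; 2(1) - 10 = -8; (-8)(1) + 8 = 0 → quotient x^2 + 2x - 8, remainder 0.
Solve the quadratic x^2 + 2x - 8 = 0: discriminant = 2^2 - 4(1)(-8) = 4 + 32 = 36.
sqrt(36) = 6, so x = (-2 ± 6)/2: x = 2 or x = -4.
Collecting all roots found:

x = -4, x = 1, x = 2


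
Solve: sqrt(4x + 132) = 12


Square both sides: 4x + 132 = 12^2 = 144
4x = 144 - 132 = 12
x = 3
Check: sqrt(4*3 + 132) = sqrt(144) = 12 ✓

x = 3


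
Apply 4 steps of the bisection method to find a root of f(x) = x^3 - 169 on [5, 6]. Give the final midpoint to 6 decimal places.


f(x) = x^3 - 169
f(5) = -44 < 0
f(6) = 47 > 0

Step 1: midpoint = (5.000000 + 6.000000)/2 = 5.500000
  f(5.500000) = -2.625000
  f(mid) < 0, so root is in [5.500000, 6.000000]

Step 2: midpoint = (5.500000 + 6.000000)/2 = 5.750000
  f(5.750000) = 21.109375
  f(mid) > 0, so root is in [5.500000, 5.750000]

Step 3: midpoint = (5.500000 + 5.750000)/2 = 5.625000
  f(5.625000) = 8.978516
  f(mid) > 0, so root is in [5.500000, 5.625000]

Step 4: midpoint = (5.500000 + 5.625000)/2 = 5.562500
  f(5.562500) = 3.111572
  f(mid) > 0, so root is in [5.500000, 5.562500]

midpoint = 5.562500


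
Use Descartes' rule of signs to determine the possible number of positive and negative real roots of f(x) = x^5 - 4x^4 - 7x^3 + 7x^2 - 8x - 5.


Descartes' rule of signs:

For positive roots, count sign changes in f(x) = x^5 - 4x^4 - 7x^3 + 7x^2 - 8x - 5:
Signs of coefficients: +, -, -, +, -, -
Number of sign changes: 3
Possible positive real roots: 3, 1

For negative roots, examine f(-x) = -x^5 - 4x^4 + 7x^3 + 7x^2 + 8x - 5:
Signs of coefficients: -, -, +, +, +, -
Number of sign changes: 2
Possible negative real roots: 2, 0

Positive roots: 3 or 1; Negative roots: 2 or 0


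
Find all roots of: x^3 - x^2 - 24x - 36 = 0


Let p(x) = x^3 - x^2 - 24x - 36. By the rational root theorem (leading coefficient 1), any rational root is an integer divisor of 36: try ±1, ±2, ... in turn.
Test x = 1: value = -60 ≠ 0.
Test x = -1: value = -14 ≠ 0.
Test x = 2: value = -80 ≠ 0.
Test x = -2: value = 0 ✓, so (x + 2) is a factor.
Synthetic division by (x + 2): bring down 1; 1(-2) - 1 = -3; (-3)(-2) - 24 = -18; (-18)(-2) - 36 = 0 → quotient x^2 - 3x - 18, remainder 0.
Solve the quadratic x^2 - 3x - 18 = 0: discriminant = (-3)^2 - 4(1)(-18) = 9 + 72 = 81.
sqrt(81) = 9, so x = (3 ± 9)/2: x = 6 or x = -3.
Collecting all roots found:

x = -3, x = -2, x = 6


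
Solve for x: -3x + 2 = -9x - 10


Starting with: -3x + 2 = -9x - 10
Move all x terms to left: (-3 + 9)x = -10 - 2
Simplify: 6x = -12
Divide both sides by 6: x = -2

x = -2


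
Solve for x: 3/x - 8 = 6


Subtract -8 from both sides: 3/x = 14
Multiply both sides by x: 3 = 14 * x
Divide by 14: x = 3/14

x = 3/14


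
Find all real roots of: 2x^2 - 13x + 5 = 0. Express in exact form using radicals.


Using the quadratic formula: x = (-b ± sqrt(b^2 - 4ac)) / (2a)
Here a = 2, b = -13, c = 5
Discriminant = b^2 - 4ac = (-13)^2 - 4(2)(5) = 169 - 40 = 129
Since discriminant = 129 > 0, there are two real roots.
x = (13 ± sqrt(129)) / 4
Numerically: x ≈ 6.0895 or x ≈ 0.4105

x = (13 + sqrt(129)) / 4 or x = (13 - sqrt(129)) / 4


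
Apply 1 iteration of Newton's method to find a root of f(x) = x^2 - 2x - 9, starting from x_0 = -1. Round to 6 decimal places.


Newton's method: x_(n+1) = x_n - f(x_n)/f'(x_n)
f(x) = x^2 - 2x - 9
f'(x) = 2x - 2

Iteration 1:
  f(-1.000000) = -6.000000
  f'(-1.000000) = -4.000000
  x_1 = -1.000000 - (-6.000000)/(-4.000000) = -2.500000

x_1 = -2.500000


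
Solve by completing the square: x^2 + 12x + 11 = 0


Start: x^2 + 12x + 11 = 0
Move constant: x^2 + 12x = -11
Half of 12 is 6, squared is 36
Add 36 to both sides: x^2 + 12x + 36 = 25
(x + 6)^2 = 25
x + 6 = ±5
x = -6 + 5 = -1 or x = -6 - 5 = -11

x = -11, x = -1


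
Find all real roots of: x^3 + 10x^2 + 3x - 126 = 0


Let p(x) = x^3 + 10x^2 + 3x - 126. By the rational root theorem (leading coefficient 1), any rational root is an integer divisor of 126: try ±1, ±2, ... in turn.
Test x = 1: value = -112 ≠ 0.
Test x = -1: value = -120 ≠ 0.
Test x = 2: value = -72 ≠ 0.
Test x = -2: value = -100 ≠ 0.
Test x = 3: value = 0 ✓, so (x - 3) is a factor.
Synthetic division by (x - 3): bring down 1; 1(3) + 10 = 13; 13(3) + 3 = 42; 42(3) - 126 = 0 → quotient x^2 + 13x + 42, remainder 0.
Solve the quadratic x^2 + 13x + 42 = 0: discriminant = 13^2 - 4(1)(42) = 169 - 168 = 1.
sqrt(1) = 1, so x = (-13 ± 1)/2: x = -6 or x = -7.

x = -7, x = -6, x = 3


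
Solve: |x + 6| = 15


An absolute value equation |expr| = 15 gives two cases:
Case 1: x + 6 = 15
  x = 9, so x = 9
Case 2: x + 6 = -15
  x = -21, so x = -21

x = -21, x = 9


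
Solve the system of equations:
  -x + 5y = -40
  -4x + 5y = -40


Using Cramer's rule:
Determinant D = (-1)(5) - (-4)(5) = -5 + 20 = 15
Dx = (-40)(5) - (-40)(5) = -200 + 200 = 0
Dy = (-1)(-40) - (-4)(-40) = 40 - 160 = -120
x = Dx/D = 0/15 = 0
y = Dy/D = -120/15 = -8

x = 0, y = -8


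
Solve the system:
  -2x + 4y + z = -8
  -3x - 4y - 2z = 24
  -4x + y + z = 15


Using Cramer's rule. Expand each determinant along the first row.
D  = (-2)*[(-4)*1 - (-2)*1] - 4*[(-3)*1 - (-2)*(-4)] + 1*[(-3)*1 - (-4)*(-4)]
  = (-2)*(-2) - 4*(-11) + 1*(-19) = 29
Dx = (-8)*[(-4)*1 - (-2)*1] - 4*[24*1 - (-2)*15] + 1*[24*1 - (-4)*15]
  = (-8)*(-2) - 4*(54) + 1*(84) = -116
Dy = (-2)*[24*1 - (-2)*15] - (-8)*[(-3)*1 - (-2)*(-4)] + 1*[(-3)*15 - 24*(-4)]
  = (-2)*(54) - (-8)*(-11) + 1*(51) = -145
Dz = (-2)*[(-4)*15 - 24*1] - 4*[(-3)*15 - 24*(-4)] + (-8)*[(-3)*1 - (-4)*(-4)]
  = (-2)*(-84) - 4*(51) + (-8)*(-19) = 116
x = Dx/D = -116/29 = -4, y = Dy/D = -145/29 = -5, z = Dz/D = 116/29 = 4
Check eq1: (-2)(-4) + (4)(-5) + (1)(4) = -8 = -8 ✓
Check eq2: (-3)(-4) + (-4)(-5) + (-2)(4) = 24 = 24 ✓
Check eq3: (-4)(-4) + (1)(-5) + (1)(4) = 15 = 15 ✓

x = -4, y = -5, z = 4


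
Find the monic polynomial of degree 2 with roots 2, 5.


A monic polynomial with roots 2, 5 is:
p(x) = (x - 2)(x - 5)
After multiplying by (x - 2): x - 2
After multiplying by (x - 5): x^2 - 7x + 10

x^2 - 7x + 10


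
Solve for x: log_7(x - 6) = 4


Convert to exponential form: x - 6 = 7^4 = 2401
x = 2401 + 6 = 2407
Check: log_7(2407 - 6) = log_7(2401) = log_7(2401) = 4 ✓

x = 2407


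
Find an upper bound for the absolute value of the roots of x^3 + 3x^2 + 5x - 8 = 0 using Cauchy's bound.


Cauchy's bound: all roots r satisfy |r| <= 1 + max(|a_i/a_n|) for i = 0,...,n-1
where a_n is the leading coefficient.

Coefficients: [1, 3, 5, -8]
Leading coefficient a_n = 1
Ratios |a_i/a_n|: 3, 5, 8
Maximum ratio: 8
Cauchy's bound: |r| <= 1 + 8 = 9

Upper bound = 9


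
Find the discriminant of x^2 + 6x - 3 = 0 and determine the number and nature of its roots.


For ax^2 + bx + c = 0, discriminant D = b^2 - 4ac
Here a = 1, b = 6, c = -3
D = (6)^2 - 4(1)(-3) = 36 + 12 = 48

D = 48 > 0 but not a perfect square
The equation has 2 distinct real irrational roots.

Discriminant = 48, 2 distinct real irrational roots


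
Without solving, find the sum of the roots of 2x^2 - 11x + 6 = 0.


By Vieta's formulas for ax^2 + bx + c = 0:
  Sum of roots = -b/a
  Product of roots = c/a

Here a = 2, b = -11, c = 6
Sum = -(-11)/2 = 11/2
Product = 6/2 = 3

Sum = 11/2


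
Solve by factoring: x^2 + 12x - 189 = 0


We need two numbers that multiply to -189 and add to 12.
Those numbers are 21 and -9 (since 21 * (-9) = -189 and 21 + (-9) = 12).
So x^2 + 12x - 189 = (x + 21)(x - 9) = 0
Setting each factor to zero: x = -21 or x = 9

x = -21, x = 9


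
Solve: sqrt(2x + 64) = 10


Square both sides: 2x + 64 = 10^2 = 100
2x = 100 - 64 = 36
x = 18
Check: sqrt(2*18 + 64) = sqrt(100) = 10 ✓

x = 18


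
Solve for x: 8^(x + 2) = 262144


Express both sides with the same base.
262144 = 8^6
Since the bases match, equate exponents: x + 2 = 6
So x = 6 - (2) = 4

x = 4


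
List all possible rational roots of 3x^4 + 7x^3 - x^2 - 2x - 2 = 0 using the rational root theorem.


Rational root theorem: possible roots are ±p/q where:
  p divides the constant term (-2): p ∈ {1, 2}
  q divides the leading coefficient (3): q ∈ {1, 3}

All possible rational roots: -2, -1, -2/3, -1/3, 1/3, 2/3, 1, 2

-2, -1, -2/3, -1/3, 1/3, 2/3, 1, 2


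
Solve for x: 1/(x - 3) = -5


Multiply both sides by (x - 3): 1 = -5(x - 3)
Distribute: 1 = -5x + 15
-5x = 1 - 15 = -14
x = 14/5

x = 14/5


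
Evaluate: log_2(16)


We need the exponent such that 2^? = 16
2^4 = 16
Therefore log_2(16) = 4

4


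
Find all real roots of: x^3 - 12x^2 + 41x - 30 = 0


Let p(x) = x^3 - 12x^2 + 41x - 30. By the rational root theorem (leading coefficient 1), any rational root is an integer divisor of 30: try ±1, ±2, ... in turn.
Test x = 1: value = 0 ✓, so (x - 1) is a factor.
Synthetic division by (x - 1): bring down 1; 1(1) - 12 = -11; (-11)(1) + 41 = 30; 30(1) - 30 = 0 → quotient x^2 - 11x + 30, remainder 0.
Solve the quadratic x^2 - 11x + 30 = 0: discriminant = (-11)^2 - 4(1)(30) = 121 - 120 = 1.
sqrt(1) = 1, so x = (11 ± 1)/2: x = 6 or x = 5.

x = 1, x = 5, x = 6


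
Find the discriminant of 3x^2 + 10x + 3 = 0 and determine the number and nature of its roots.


For ax^2 + bx + c = 0, discriminant D = b^2 - 4ac
Here a = 3, b = 10, c = 3
D = (10)^2 - 4(3)(3) = 100 - 36 = 64

D = 64 > 0 and is a perfect square (sqrt = 8)
The equation has 2 distinct real rational roots.

Discriminant = 64, 2 distinct real rational roots


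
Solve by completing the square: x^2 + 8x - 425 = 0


Start: x^2 + 8x - 425 = 0
Move constant: x^2 + 8x = 425
Half of 8 is 4, squared is 16
Add 16 to both sides: x^2 + 8x + 16 = 441
(x + 4)^2 = 441
x + 4 = ±21
x = -4 + 21 = 17 or x = -4 - 21 = -25

x = -25, x = 17


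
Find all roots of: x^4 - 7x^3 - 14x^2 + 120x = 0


The constant term is 0, so x = 0 is a root. Factor out x:
  x^3 - 7x^2 - 14x + 120 = 0
Let p(x) = x^3 - 7x^2 - 14x + 120. By the rational root theorem (leading coefficient 1), any rational root is an integer divisor of 120: try ±1, ±2, ... in turn.
Test x = 1: value = 100 ≠ 0.
Test x = -1: value = 126 ≠ 0.
Test x = 2: value = 72 ≠ 0.
Test x = -2: value = 112 ≠ 0.
Test x = 3: value = 42 ≠ 0.
Test x = -3: value = 72 ≠ 0.
Test x = 4: value = 16 ≠ 0.
Test x = -4: value = 0 ✓, so (x + 4) is a factor.
Synthetic division by (x + 4): bring down 1; 1(-4) - 7 = -11; (-11)(-4) - 14 = 30; 30(-4) + 120 = 0 → quotient x^2 - 11x + 30, remainder 0.
Solve the quadratic x^2 - 11x + 30 = 0: discriminant = (-11)^2 - 4(1)(30) = 121 - 120 = 1.
sqrt(1) = 1, so x = (11 ± 1)/2: x = 6 or x = 5.
Collecting all roots found:

x = -4, x = 0, x = 5, x = 6


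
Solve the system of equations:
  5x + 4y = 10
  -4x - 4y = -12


Using Cramer's rule:
Determinant D = (5)(-4) - (-4)(4) = -20 + 16 = -4
Dx = (10)(-4) - (-12)(4) = -40 + 48 = 8
Dy = (5)(-12) - (-4)(10) = -60 + 40 = -20
x = Dx/D = 8/-4 = -2
y = Dy/D = -20/-4 = 5

x = -2, y = 5


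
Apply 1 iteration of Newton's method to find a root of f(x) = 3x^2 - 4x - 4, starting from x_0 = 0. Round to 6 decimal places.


Newton's method: x_(n+1) = x_n - f(x_n)/f'(x_n)
f(x) = 3x^2 - 4x - 4
f'(x) = 6x - 4

Iteration 1:
  f(0.000000) = -4.000000
  f'(0.000000) = -4.000000
  x_1 = 0.000000 - (-4.000000)/(-4.000000) = -1.000000

x_1 = -1.000000


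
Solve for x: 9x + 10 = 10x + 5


Starting with: 9x + 10 = 10x + 5
Move all x terms to left: (9 - 10)x = 5 - 10
Simplify: -x = -5
Divide both sides by -1: x = 5

x = 5


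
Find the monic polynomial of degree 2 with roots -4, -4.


A monic polynomial with roots -4, -4 is:
p(x) = (x + 4)(x + 4)
After multiplying by (x + 4): x + 4
After multiplying by (x + 4): x^2 + 8x + 16

x^2 + 8x + 16


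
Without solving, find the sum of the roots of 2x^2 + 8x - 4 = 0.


By Vieta's formulas for ax^2 + bx + c = 0:
  Sum of roots = -b/a
  Product of roots = c/a

Here a = 2, b = 8, c = -4
Sum = -(8)/2 = -4
Product = -4/2 = -2

Sum = -4


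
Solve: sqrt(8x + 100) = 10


Square both sides: 8x + 100 = 10^2 = 100
8x = 100 - 100 = 0
x = 0
Check: sqrt(8*0 + 100) = sqrt(100) = 10 ✓

x = 0


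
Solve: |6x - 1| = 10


An absolute value equation |expr| = 10 gives two cases:
Case 1: 6x - 1 = 10
  6x = 11, so x = 11/6
Case 2: 6x - 1 = -10
  6x = -9, so x = -3/2

x = -3/2, x = 11/6


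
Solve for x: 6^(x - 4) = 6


Express both sides with the same base.
6 = 6^1
Since the bases match, equate exponents: x - 4 = 1
So x = 1 - (-4) = 5

x = 5


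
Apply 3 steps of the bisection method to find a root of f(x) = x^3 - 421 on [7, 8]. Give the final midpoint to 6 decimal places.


f(x) = x^3 - 421
f(7) = -78 < 0
f(8) = 91 > 0

Step 1: midpoint = (7.000000 + 8.000000)/2 = 7.500000
  f(7.500000) = 0.875000
  f(mid) > 0, so root is in [7.000000, 7.500000]

Step 2: midpoint = (7.000000 + 7.500000)/2 = 7.250000
  f(7.250000) = -39.921875
  f(mid) < 0, so root is in [7.250000, 7.500000]

Step 3: midpoint = (7.250000 + 7.500000)/2 = 7.375000
  f(7.375000) = -19.869141
  f(mid) < 0, so root is in [7.375000, 7.500000]

midpoint = 7.375000


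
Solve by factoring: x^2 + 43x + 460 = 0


We need two numbers that multiply to 460 and add to 43.
Those numbers are 23 and 20 (since 23 * 20 = 460 and 23 + 20 = 43).
So x^2 + 43x + 460 = (x + 23)(x + 20) = 0
Setting each factor to zero: x = -23 or x = -20

x = -23, x = -20


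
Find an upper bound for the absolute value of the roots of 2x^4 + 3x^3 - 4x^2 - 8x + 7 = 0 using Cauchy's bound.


Cauchy's bound: all roots r satisfy |r| <= 1 + max(|a_i/a_n|) for i = 0,...,n-1
where a_n is the leading coefficient.

Coefficients: [2, 3, -4, -8, 7]
Leading coefficient a_n = 2
Ratios |a_i/a_n|: 3/2, 2, 4, 7/2
Maximum ratio: 4
Cauchy's bound: |r| <= 1 + 4 = 5

Upper bound = 5


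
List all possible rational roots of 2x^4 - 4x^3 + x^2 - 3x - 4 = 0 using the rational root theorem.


Rational root theorem: possible roots are ±p/q where:
  p divides the constant term (-4): p ∈ {1, 2, 4}
  q divides the leading coefficient (2): q ∈ {1, 2}

All possible rational roots: -4, -2, -1, -1/2, 1/2, 1, 2, 4

-4, -2, -1, -1/2, 1/2, 1, 2, 4


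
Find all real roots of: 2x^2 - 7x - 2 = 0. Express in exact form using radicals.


Using the quadratic formula: x = (-b ± sqrt(b^2 - 4ac)) / (2a)
Here a = 2, b = -7, c = -2
Discriminant = b^2 - 4ac = (-7)^2 - 4(2)(-2) = 49 + 16 = 65
Since discriminant = 65 > 0, there are two real roots.
x = (7 ± sqrt(65)) / 4
Numerically: x ≈ 3.7656 or x ≈ -0.2656

x = (7 + sqrt(65)) / 4 or x = (7 - sqrt(65)) / 4


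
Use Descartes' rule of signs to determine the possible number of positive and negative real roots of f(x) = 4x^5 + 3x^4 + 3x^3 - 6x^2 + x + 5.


Descartes' rule of signs:

For positive roots, count sign changes in f(x) = 4x^5 + 3x^4 + 3x^3 - 6x^2 + x + 5:
Signs of coefficients: +, +, +, -, +, +
Number of sign changes: 2
Possible positive real roots: 2, 0

For negative roots, examine f(-x) = -4x^5 + 3x^4 - 3x^3 - 6x^2 - x + 5:
Signs of coefficients: -, +, -, -, -, +
Number of sign changes: 3
Possible negative real roots: 3, 1

Positive roots: 2 or 0; Negative roots: 3 or 1


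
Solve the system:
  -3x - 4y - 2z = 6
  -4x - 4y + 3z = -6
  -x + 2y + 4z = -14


Using Cramer's rule. Expand each determinant along the first row.
D  = (-3)*[(-4)*4 - 3*2] - (-4)*[(-4)*4 - 3*(-1)] + (-2)*[(-4)*2 - (-4)*(-1)]
  = (-3)*(-22) - (-4)*(-13) + (-2)*(-12) = 38
Dx = 6*[(-4)*4 - 3*2] - (-4)*[(-6)*4 - 3*(-14)] + (-2)*[(-6)*2 - (-4)*(-14)]
  = 6*(-22) - (-4)*(18) + (-2)*(-68) = 76
Dy = (-3)*[(-6)*4 - 3*(-14)] - 6*[(-4)*4 - 3*(-1)] + (-2)*[(-4)*(-14) - (-6)*(-1)]
  = (-3)*(18) - 6*(-13) + (-2)*(50) = -76
Dz = (-3)*[(-4)*(-14) - (-6)*2] - (-4)*[(-4)*(-14) - (-6)*(-1)] + 6*[(-4)*2 - (-4)*(-1)]
  = (-3)*(68) - (-4)*(50) + 6*(-12) = -76
x = Dx/D = 76/38 = 2, y = Dy/D = -76/38 = -2, z = Dz/D = -76/38 = -2
Check eq1: (-3)(2) + (-4)(-2) + (-2)(-2) = 6 = 6 ✓
Check eq2: (-4)(2) + (-4)(-2) + (3)(-2) = -6 = -6 ✓
Check eq3: (-1)(2) + (2)(-2) + (4)(-2) = -14 = -14 ✓

x = 2, y = -2, z = -2


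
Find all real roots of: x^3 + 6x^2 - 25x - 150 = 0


Let p(x) = x^3 + 6x^2 - 25x - 150. By the rational root theorem (leading coefficient 1), any rational root is an integer divisor of 150: try ±1, ±2, ... in turn.
Test x = 1: value = -168 ≠ 0.
Test x = -1: value = -120 ≠ 0.
Test x = 2: value = -168 ≠ 0.
Test x = -2: value = -84 ≠ 0.
Test x = 3: value = -144 ≠ 0.
Test x = -3: value = -48 ≠ 0.
Test x = 5: value = 0 ✓, so (x - 5) is a factor.
Synthetic division by (x - 5): bring down 1; 1(5) + 6 = 11; 11(5) - 25 = 30; 30(5) - 150 = 0 → quotient x^2 + 11x + 30, remainder 0.
Solve the quadratic x^2 + 11x + 30 = 0: discriminant = 11^2 - 4(1)(30) = 121 - 120 = 1.
sqrt(1) = 1, so x = (-11 ± 1)/2: x = -5 or x = -6.

x = -6, x = -5, x = 5


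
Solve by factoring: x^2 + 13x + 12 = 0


We need two numbers that multiply to 12 and add to 13.
Those numbers are 12 and 1 (since 12 * 1 = 12 and 12 + 1 = 13).
So x^2 + 13x + 12 = (x + 12)(x + 1) = 0
Setting each factor to zero: x = -12 or x = -1

x = -12, x = -1


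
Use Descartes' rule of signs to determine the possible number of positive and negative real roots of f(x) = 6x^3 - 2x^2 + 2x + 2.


Descartes' rule of signs:

For positive roots, count sign changes in f(x) = 6x^3 - 2x^2 + 2x + 2:
Signs of coefficients: +, -, +, +
Number of sign changes: 2
Possible positive real roots: 2, 0

For negative roots, examine f(-x) = -6x^3 - 2x^2 - 2x + 2:
Signs of coefficients: -, -, -, +
Number of sign changes: 1
Possible negative real roots: 1

Positive roots: 2 or 0; Negative roots: 1


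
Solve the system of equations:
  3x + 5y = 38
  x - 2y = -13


Using Cramer's rule:
Determinant D = (3)(-2) - (1)(5) = -6 - 5 = -11
Dx = (38)(-2) - (-13)(5) = -76 + 65 = -11
Dy = (3)(-13) - (1)(38) = -39 - 38 = -77
x = Dx/D = -11/-11 = 1
y = Dy/D = -77/-11 = 7

x = 1, y = 7


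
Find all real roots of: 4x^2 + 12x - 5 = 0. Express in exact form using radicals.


Using the quadratic formula: x = (-b ± sqrt(b^2 - 4ac)) / (2a)
Here a = 4, b = 12, c = -5
Discriminant = b^2 - 4ac = 12^2 - 4(4)(-5) = 144 + 80 = 224
Since discriminant = 224 > 0, there are two real roots.
x = (-12 ± 4*sqrt(14)) / 8
Simplifying: x = (-3 ± sqrt(14)) / 2
Numerically: x ≈ 0.3708 or x ≈ -3.3708

x = (-3 + sqrt(14)) / 2 or x = (-3 - sqrt(14)) / 2


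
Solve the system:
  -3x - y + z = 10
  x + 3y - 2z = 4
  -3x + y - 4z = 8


Using Cramer's rule. Expand each determinant along the first row.
D  = (-3)*[3*(-4) - (-2)*1] - (-1)*[1*(-4) - (-2)*(-3)] + 1*[1*1 - 3*(-3)]
  = (-3)*(-10) - (-1)*(-10) + 1*(10) = 30
Dx = 10*[3*(-4) - (-2)*1] - (-1)*[4*(-4) - (-2)*8] + 1*[4*1 - 3*8]
  = 10*(-10) - (-1)*(0) + 1*(-20) = -120
Dy = (-3)*[4*(-4) - (-2)*8] - 10*[1*(-4) - (-2)*(-3)] + 1*[1*8 - 4*(-3)]
  = (-3)*(0) - 10*(-10) + 1*(20) = 120
Dz = (-3)*[3*8 - 4*1] - (-1)*[1*8 - 4*(-3)] + 10*[1*1 - 3*(-3)]
  = (-3)*(20) - (-1)*(20) + 10*(10) = 60
x = Dx/D = -120/30 = -4, y = Dy/D = 120/30 = 4, z = Dz/D = 60/30 = 2
Check eq1: (-3)(-4) + (-1)(4) + (1)(2) = 10 = 10 ✓
Check eq2: (1)(-4) + (3)(4) + (-2)(2) = 4 = 4 ✓
Check eq3: (-3)(-4) + (1)(4) + (-4)(2) = 8 = 8 ✓

x = -4, y = 4, z = 2


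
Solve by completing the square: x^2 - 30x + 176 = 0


Start: x^2 - 30x + 176 = 0
Move constant: x^2 - 30x = -176
Half of -30 is -15, squared is 225
Add 225 to both sides: x^2 - 30x + 225 = 49
(x - 15)^2 = 49
x - 15 = ±7
x = 15 + 7 = 22 or x = 15 - 7 = 8

x = 8, x = 22


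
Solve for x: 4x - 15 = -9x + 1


Starting with: 4x - 15 = -9x + 1
Move all x terms to left: (4 + 9)x = 1 + 15
Simplify: 13x = 16
Divide both sides by 13: x = 16/13

x = 16/13


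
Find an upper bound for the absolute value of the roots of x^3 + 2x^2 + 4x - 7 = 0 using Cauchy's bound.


Cauchy's bound: all roots r satisfy |r| <= 1 + max(|a_i/a_n|) for i = 0,...,n-1
where a_n is the leading coefficient.

Coefficients: [1, 2, 4, -7]
Leading coefficient a_n = 1
Ratios |a_i/a_n|: 2, 4, 7
Maximum ratio: 7
Cauchy's bound: |r| <= 1 + 7 = 8

Upper bound = 8


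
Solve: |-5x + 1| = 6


An absolute value equation |expr| = 6 gives two cases:
Case 1: -5x + 1 = 6
  -5x = 5, so x = -1
Case 2: -5x + 1 = -6
  -5x = -7, so x = 7/5

x = -1, x = 7/5


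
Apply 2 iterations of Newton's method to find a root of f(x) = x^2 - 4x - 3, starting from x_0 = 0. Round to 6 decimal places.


Newton's method: x_(n+1) = x_n - f(x_n)/f'(x_n)
f(x) = x^2 - 4x - 3
f'(x) = 2x - 4

Iteration 1:
  f(0.000000) = -3.000000
  f'(0.000000) = -4.000000
  x_1 = 0.000000 - (-3.000000)/(-4.000000) = -0.750000

Iteration 2:
  f(-0.750000) = 0.562500
  f'(-0.750000) = -5.500000
  x_2 = -0.750000 - (0.562500)/(-5.500000) = -0.647727

x_2 = -0.647727


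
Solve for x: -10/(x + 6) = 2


Multiply both sides by (x + 6): -10 = 2(x + 6)
Distribute: -10 = 2x + 12
2x = -10 - 12 = -22
x = -11

x = -11


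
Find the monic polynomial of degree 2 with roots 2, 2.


A monic polynomial with roots 2, 2 is:
p(x) = (x - 2)(x - 2)
After multiplying by (x - 2): x - 2
After multiplying by (x - 2): x^2 - 4x + 4

x^2 - 4x + 4


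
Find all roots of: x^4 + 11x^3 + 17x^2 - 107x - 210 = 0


Let p(x) = x^4 + 11x^3 + 17x^2 - 107x - 210. By the rational root theorem (leading coefficient 1), any rational root is an integer divisor of 210: try ±1, ±2, ... in turn.
Test x = 1: value = -288 ≠ 0.
Test x = -1: value = -96 ≠ 0.
Test x = 2: value = -252 ≠ 0.
Test x = -2: value = 0 ✓, so (x + 2) is a factor.
Synthetic division by (x + 2): bring down 1; 1(-2) + 11 = 9; 9(-2) + 17 = -1; (-1)(-2) - 107 = -105; (-105)(-2) - 210 = 0 → quotient x^3 + 9x^2 - x - 105, remainder 0.
Continue with the quotient x^3 + 9x^2 - x - 105 (candidates must divide 105).
Test x = 3: value = 0 ✓, so (x - 3) is a factor.
Synthetic division by (x - 3): bring down 1; 1(3) + 9 = 12; 12(3) - 1 = 35; 35(3) - 105 = 0 → quotient x^2 + 12x + 35, remainder 0.
Solve the quadratic x^2 + 12x + 35 = 0: discriminant = 12^2 - 4(1)(35) = 144 - 140 = 4.
sqrt(4) = 2, so x = (-12 ± 2)/2: x = -5 or x = -7.
Collecting all roots found:

x = -7, x = -5, x = -2, x = 3


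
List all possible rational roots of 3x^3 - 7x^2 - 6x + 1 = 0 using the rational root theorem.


Rational root theorem: possible roots are ±p/q where:
  p divides the constant term (1): p ∈ {1}
  q divides the leading coefficient (3): q ∈ {1, 3}

All possible rational roots: -1, -1/3, 1/3, 1

-1, -1/3, 1/3, 1


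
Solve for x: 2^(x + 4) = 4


Express both sides with the same base.
4 = 2^2
Since the bases match, equate exponents: x + 4 = 2
So x = 2 - (4) = -2

x = -2


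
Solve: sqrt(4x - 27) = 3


Square both sides: 4x - 27 = 3^2 = 9
4x = 9 + 27 = 36
x = 9
Check: sqrt(4*9 - 27) = sqrt(9) = 3 ✓

x = 9


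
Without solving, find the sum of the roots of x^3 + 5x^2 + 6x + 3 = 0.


By Vieta's formulas for x^3 + bx^2 + cx + d = 0:
  r1 + r2 + r3 = -b/a = -5
  r1*r2 + r1*r3 + r2*r3 = c/a = 6
  r1*r2*r3 = -d/a = -3


Sum = -5


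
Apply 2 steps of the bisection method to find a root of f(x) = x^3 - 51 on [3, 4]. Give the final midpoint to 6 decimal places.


f(x) = x^3 - 51
f(3) = -24 < 0
f(4) = 13 > 0

Step 1: midpoint = (3.000000 + 4.000000)/2 = 3.500000
  f(3.500000) = -8.125000
  f(mid) < 0, so root is in [3.500000, 4.000000]

Step 2: midpoint = (3.500000 + 4.000000)/2 = 3.750000
  f(3.750000) = 1.734375
  f(mid) > 0, so root is in [3.500000, 3.750000]

midpoint = 3.750000


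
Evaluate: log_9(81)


We need the exponent such that 9^? = 81
9^2 = 81
Therefore log_9(81) = 2

2


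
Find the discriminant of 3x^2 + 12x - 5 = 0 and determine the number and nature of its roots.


For ax^2 + bx + c = 0, discriminant D = b^2 - 4ac
Here a = 3, b = 12, c = -5
D = (12)^2 - 4(3)(-5) = 144 + 60 = 204

D = 204 > 0 but not a perfect square
The equation has 2 distinct real irrational roots.

Discriminant = 204, 2 distinct real irrational roots


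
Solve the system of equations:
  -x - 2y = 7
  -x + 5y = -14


Using Cramer's rule:
Determinant D = (-1)(5) - (-1)(-2) = -5 - 2 = -7
Dx = (7)(5) - (-14)(-2) = 35 - 28 = 7
Dy = (-1)(-14) - (-1)(7) = 14 + 7 = 21
x = Dx/D = 7/-7 = -1
y = Dy/D = 21/-7 = -3

x = -1, y = -3


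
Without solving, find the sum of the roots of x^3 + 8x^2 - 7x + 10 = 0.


By Vieta's formulas for x^3 + bx^2 + cx + d = 0:
  r1 + r2 + r3 = -b/a = -8
  r1*r2 + r1*r3 + r2*r3 = c/a = -7
  r1*r2*r3 = -d/a = -10


Sum = -8


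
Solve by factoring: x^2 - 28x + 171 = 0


We need two numbers that multiply to 171 and add to -28.
Those numbers are -9 and -19 (since (-9) * (-19) = 171 and (-9) + (-19) = -28).
So x^2 - 28x + 171 = (x - 9)(x - 19) = 0
Setting each factor to zero: x = 9 or x = 19

x = 9, x = 19


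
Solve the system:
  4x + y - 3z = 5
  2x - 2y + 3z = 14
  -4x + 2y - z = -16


Using Cramer's rule. Expand each determinant along the first row.
D  = 4*[(-2)*(-1) - 3*2] - 1*[2*(-1) - 3*(-4)] + (-3)*[2*2 - (-2)*(-4)]
  = 4*(-4) - 1*(10) + (-3)*(-4) = -14
Dx = 5*[(-2)*(-1) - 3*2] - 1*[14*(-1) - 3*(-16)] + (-3)*[14*2 - (-2)*(-16)]
  = 5*(-4) - 1*(34) + (-3)*(-4) = -42
Dy = 4*[14*(-1) - 3*(-16)] - 5*[2*(-1) - 3*(-4)] + (-3)*[2*(-16) - 14*(-4)]
  = 4*(34) - 5*(10) + (-3)*(24) = 14
Dz = 4*[(-2)*(-16) - 14*2] - 1*[2*(-16) - 14*(-4)] + 5*[2*2 - (-2)*(-4)]
  = 4*(4) - 1*(24) + 5*(-4) = -28
x = Dx/D = -42/-14 = 3, y = Dy/D = 14/-14 = -1, z = Dz/D = -28/-14 = 2
Check eq1: (4)(3) + (1)(-1) + (-3)(2) = 5 = 5 ✓
Check eq2: (2)(3) + (-2)(-1) + (3)(2) = 14 = 14 ✓
Check eq3: (-4)(3) + (2)(-1) + (-1)(2) = -16 = -16 ✓

x = 3, y = -1, z = 2


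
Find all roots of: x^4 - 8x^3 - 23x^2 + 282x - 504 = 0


Let p(x) = x^4 - 8x^3 - 23x^2 + 282x - 504. By the rational root theorem (leading coefficient 1), any rational root is an integer divisor of 504: try ±1, ±2, ... in turn.
Test x = 1: value = -252 ≠ 0.
Test x = -1: value = -800 ≠ 0.
Test x = 2: value = -80 ≠ 0.
Test x = -2: value = -1080 ≠ 0.
Test x = 3: value = 0 ✓, so (x - 3) is a factor.
Synthetic division by (x - 3): bring down 1; 1(3) - 8 = -5; (-5)(3) - 23 = -38; (-38)(3) + 282 = 168; 168(3) - 504 = 0 → quotient x^3 - 5x^2 - 38x + 168, remainder 0.
Continue with the quotient x^3 - 5x^2 - 38x + 168 (candidates must divide 168; re-test x = 3 first in case it repeats).
Test x = 3: value = 36 ≠ 0.
Test x = -3: value = 210 ≠ 0.
Test x = 4: value = 0 ✓, so (x - 4) is a factor.
Synthetic division by (x - 4): bring down 1; 1(4) - 5 = -1; (-1)(4) - 38 = -42; (-42)(4) + 168 = 0 → quotient x^2 - x - 42, remainder 0.
Solve the quadratic x^2 - x - 42 = 0: discriminant = (-1)^2 - 4(1)(-42) = 1 + 168 = 169.
sqrt(169) = 13, so x = (1 ± 13)/2: x = 7 or x = -6.
Collecting all roots found:

x = -6, x = 3, x = 4, x = 7


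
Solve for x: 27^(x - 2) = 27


Express both sides with the same base.
27 = 27^1
Since the bases match, equate exponents: x - 2 = 1
So x = 1 - (-2) = 3

x = 3


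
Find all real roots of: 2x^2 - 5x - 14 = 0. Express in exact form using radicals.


Using the quadratic formula: x = (-b ± sqrt(b^2 - 4ac)) / (2a)
Here a = 2, b = -5, c = -14
Discriminant = b^2 - 4ac = (-5)^2 - 4(2)(-14) = 25 + 112 = 137
Since discriminant = 137 > 0, there are two real roots.
x = (5 ± sqrt(137)) / 4
Numerically: x ≈ 4.1762 or x ≈ -1.6762

x = (5 + sqrt(137)) / 4 or x = (5 - sqrt(137)) / 4


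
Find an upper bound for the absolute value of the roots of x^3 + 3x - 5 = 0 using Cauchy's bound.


Cauchy's bound: all roots r satisfy |r| <= 1 + max(|a_i/a_n|) for i = 0,...,n-1
where a_n is the leading coefficient.

Coefficients: [1, 0, 3, -5]
Leading coefficient a_n = 1
Ratios |a_i/a_n|: 0, 3, 5
Maximum ratio: 5
Cauchy's bound: |r| <= 1 + 5 = 6

Upper bound = 6


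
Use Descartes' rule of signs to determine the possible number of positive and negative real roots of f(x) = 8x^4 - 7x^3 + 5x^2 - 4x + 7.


Descartes' rule of signs:

For positive roots, count sign changes in f(x) = 8x^4 - 7x^3 + 5x^2 - 4x + 7:
Signs of coefficients: +, -, +, -, +
Number of sign changes: 4
Possible positive real roots: 4, 2, 0

For negative roots, examine f(-x) = 8x^4 + 7x^3 + 5x^2 + 4x + 7:
Signs of coefficients: +, +, +, +, +
Number of sign changes: 0
Possible negative real roots: 0

Positive roots: 4 or 2 or 0; Negative roots: 0


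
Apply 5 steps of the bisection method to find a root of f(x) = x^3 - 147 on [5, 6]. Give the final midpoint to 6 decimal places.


f(x) = x^3 - 147
f(5) = -22 < 0
f(6) = 69 > 0

Step 1: midpoint = (5.000000 + 6.000000)/2 = 5.500000
  f(5.500000) = 19.375000
  f(mid) > 0, so root is in [5.000000, 5.500000]

Step 2: midpoint = (5.000000 + 5.500000)/2 = 5.250000
  f(5.250000) = -2.296875
  f(mid) < 0, so root is in [5.250000, 5.500000]

Step 3: midpoint = (5.250000 + 5.500000)/2 = 5.375000
  f(5.375000) = 8.287109
  f(mid) > 0, so root is in [5.250000, 5.375000]

Step 4: midpoint = (5.250000 + 5.375000)/2 = 5.312500
  f(5.312500) = 2.932861
  f(mid) > 0, so root is in [5.250000, 5.312500]

Step 5: midpoint = (5.250000 + 5.312500)/2 = 5.281250
  f(5.281250) = 0.302521
  f(mid) > 0, so root is in [5.250000, 5.281250]

midpoint = 5.281250


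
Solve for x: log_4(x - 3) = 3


Convert to exponential form: x - 3 = 4^3 = 64
x = 64 + 3 = 67
Check: log_4(67 - 3) = log_4(64) = log_4(64) = 3 ✓

x = 67


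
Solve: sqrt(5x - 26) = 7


Square both sides: 5x - 26 = 7^2 = 49
5x = 49 + 26 = 75
x = 15
Check: sqrt(5*15 - 26) = sqrt(49) = 7 ✓

x = 15


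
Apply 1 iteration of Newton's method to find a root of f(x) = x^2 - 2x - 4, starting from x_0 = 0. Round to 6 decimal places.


Newton's method: x_(n+1) = x_n - f(x_n)/f'(x_n)
f(x) = x^2 - 2x - 4
f'(x) = 2x - 2

Iteration 1:
  f(0.000000) = -4.000000
  f'(0.000000) = -2.000000
  x_1 = 0.000000 - (-4.000000)/(-2.000000) = -2.000000

x_1 = -2.000000


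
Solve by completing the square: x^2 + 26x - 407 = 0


Start: x^2 + 26x - 407 = 0
Move constant: x^2 + 26x = 407
Half of 26 is 13, squared is 169
Add 169 to both sides: x^2 + 26x + 169 = 576
(x + 13)^2 = 576
x + 13 = ±24
x = -13 + 24 = 11 or x = -13 - 24 = -37

x = -37, x = 11


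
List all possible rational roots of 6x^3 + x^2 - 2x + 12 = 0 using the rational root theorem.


Rational root theorem: possible roots are ±p/q where:
  p divides the constant term (12): p ∈ {1, 2, 3, 4, 6, 12}
  q divides the leading coefficient (6): q ∈ {1, 2, 3, 6}

All possible rational roots: -12, -6, -4, -3, -2, -3/2, -4/3, -1, -2/3, -1/2, -1/3, -1/6, 1/6, 1/3, 1/2, 2/3, 1, 4/3, 3/2, 2, 3, 4, 6, 12

-12, -6, -4, -3, -2, -3/2, -4/3, -1, -2/3, -1/2, -1/3, -1/6, 1/6, 1/3, 1/2, 2/3, 1, 4/3, 3/2, 2, 3, 4, 6, 12
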